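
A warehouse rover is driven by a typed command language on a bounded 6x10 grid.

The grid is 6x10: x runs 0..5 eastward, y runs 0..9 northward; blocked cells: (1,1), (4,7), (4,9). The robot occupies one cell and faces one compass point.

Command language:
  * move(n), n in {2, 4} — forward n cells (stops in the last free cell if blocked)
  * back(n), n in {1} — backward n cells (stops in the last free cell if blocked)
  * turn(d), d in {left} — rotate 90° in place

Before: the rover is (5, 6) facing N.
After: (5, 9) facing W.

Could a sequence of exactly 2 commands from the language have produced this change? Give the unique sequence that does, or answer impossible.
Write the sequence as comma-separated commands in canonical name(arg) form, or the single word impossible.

key: running turn(left) before move(4) would end elsewhere — order is forced
begin: (5, 6) facing N
1. move(4) → (5, 9) facing N
2. turn(left) → (5, 9) facing W
all 16 alternatives checked — unique.

move(4), turn(left)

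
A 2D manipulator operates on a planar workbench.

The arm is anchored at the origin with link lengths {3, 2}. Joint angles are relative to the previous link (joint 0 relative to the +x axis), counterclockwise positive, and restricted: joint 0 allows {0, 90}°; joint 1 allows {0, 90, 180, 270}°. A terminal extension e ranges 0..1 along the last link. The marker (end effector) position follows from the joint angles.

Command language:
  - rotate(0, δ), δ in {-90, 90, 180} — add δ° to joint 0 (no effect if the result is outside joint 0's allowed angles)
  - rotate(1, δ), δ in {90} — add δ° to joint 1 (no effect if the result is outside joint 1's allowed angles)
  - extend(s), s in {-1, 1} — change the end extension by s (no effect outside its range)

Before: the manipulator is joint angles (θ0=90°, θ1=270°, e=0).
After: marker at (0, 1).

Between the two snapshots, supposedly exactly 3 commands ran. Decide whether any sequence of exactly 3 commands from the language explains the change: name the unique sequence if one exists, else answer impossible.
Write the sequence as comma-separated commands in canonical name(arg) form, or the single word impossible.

rotate(1, 90), rotate(1, 90), rotate(1, 90)

begin: joint angles (θ0=90°, θ1=270°, e=0)
1. rotate(1, 90) → joint angles (θ0=90°, θ1=0°, e=0)
2. rotate(1, 90) → joint angles (θ0=90°, θ1=90°, e=0)
3. rotate(1, 90) → joint angles (θ0=90°, θ1=180°, e=0)
no other 3-command option fits: unique.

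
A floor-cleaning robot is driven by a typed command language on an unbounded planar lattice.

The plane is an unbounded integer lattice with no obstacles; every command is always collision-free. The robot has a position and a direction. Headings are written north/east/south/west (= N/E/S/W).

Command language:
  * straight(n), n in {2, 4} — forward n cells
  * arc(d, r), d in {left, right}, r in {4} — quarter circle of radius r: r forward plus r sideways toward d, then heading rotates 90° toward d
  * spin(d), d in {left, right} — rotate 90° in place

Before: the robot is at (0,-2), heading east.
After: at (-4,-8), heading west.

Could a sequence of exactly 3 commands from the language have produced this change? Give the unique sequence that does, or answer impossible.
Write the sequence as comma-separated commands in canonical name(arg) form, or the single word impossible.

key: running arc(right, 4) before spin(right) would end elsewhere — order is forced
from: at (0,-2), heading east
1. spin(right) → at (0,-2), heading south
2. straight(2) → at (0,-4), heading south
3. arc(right, 4) → at (-4,-8), heading west
no rival 3-sequence matches.

spin(right), straight(2), arc(right, 4)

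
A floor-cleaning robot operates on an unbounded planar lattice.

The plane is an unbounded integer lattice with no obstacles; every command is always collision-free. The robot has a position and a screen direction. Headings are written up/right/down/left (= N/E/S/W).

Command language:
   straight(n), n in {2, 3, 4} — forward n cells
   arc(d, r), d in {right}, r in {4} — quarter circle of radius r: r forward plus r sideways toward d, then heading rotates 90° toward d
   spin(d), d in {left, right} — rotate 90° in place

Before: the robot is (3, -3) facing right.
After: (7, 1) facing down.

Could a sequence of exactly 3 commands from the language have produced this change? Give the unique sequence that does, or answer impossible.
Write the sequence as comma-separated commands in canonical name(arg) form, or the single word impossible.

spin(left), arc(right, 4), spin(right)

key: order matters: swapping spin(left) and spin(right) lands elsewhere
t0: (3, -3) facing right
t=1 spin(left) ⇒ (3, -3) facing up
t=2 arc(right, 4) ⇒ (7, 1) facing right
t=3 spin(right) ⇒ (7, 1) facing down
no rival 3-sequence matches.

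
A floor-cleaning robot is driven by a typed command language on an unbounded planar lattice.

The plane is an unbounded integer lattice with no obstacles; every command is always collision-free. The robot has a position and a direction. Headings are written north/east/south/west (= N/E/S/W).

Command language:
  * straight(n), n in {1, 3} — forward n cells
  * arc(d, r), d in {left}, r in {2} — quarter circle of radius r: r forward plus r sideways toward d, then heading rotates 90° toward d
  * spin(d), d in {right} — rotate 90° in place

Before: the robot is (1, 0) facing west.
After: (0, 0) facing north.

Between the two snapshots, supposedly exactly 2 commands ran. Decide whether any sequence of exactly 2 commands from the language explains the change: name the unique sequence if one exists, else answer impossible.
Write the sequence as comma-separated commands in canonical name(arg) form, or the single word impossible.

straight(1), spin(right)

key: cell and facing (now N) both changed — the 2 commands mix motion and turning
from: (1, 0) facing west
[1] after straight(1): (0, 0) facing west
[2] after spin(right): (0, 0) facing north
uniquely the one of 16 2-step routes that fits.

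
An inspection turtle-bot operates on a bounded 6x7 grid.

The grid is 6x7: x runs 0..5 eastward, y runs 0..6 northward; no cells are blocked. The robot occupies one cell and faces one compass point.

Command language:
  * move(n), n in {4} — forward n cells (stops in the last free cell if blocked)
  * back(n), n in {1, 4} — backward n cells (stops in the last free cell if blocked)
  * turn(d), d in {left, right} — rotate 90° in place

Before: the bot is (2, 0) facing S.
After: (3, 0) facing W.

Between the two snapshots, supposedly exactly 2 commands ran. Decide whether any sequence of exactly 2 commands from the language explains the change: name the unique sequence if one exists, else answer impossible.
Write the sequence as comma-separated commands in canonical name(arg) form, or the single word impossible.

turn(right), back(1)

key: position moved to (3,0) AND the heading swung to W — translation plus rotation needed
start: (2, 0) facing S
[1] after turn(right): (2, 0) facing W
[2] after back(1): (3, 0) facing W
no other 2-command option fits: unique.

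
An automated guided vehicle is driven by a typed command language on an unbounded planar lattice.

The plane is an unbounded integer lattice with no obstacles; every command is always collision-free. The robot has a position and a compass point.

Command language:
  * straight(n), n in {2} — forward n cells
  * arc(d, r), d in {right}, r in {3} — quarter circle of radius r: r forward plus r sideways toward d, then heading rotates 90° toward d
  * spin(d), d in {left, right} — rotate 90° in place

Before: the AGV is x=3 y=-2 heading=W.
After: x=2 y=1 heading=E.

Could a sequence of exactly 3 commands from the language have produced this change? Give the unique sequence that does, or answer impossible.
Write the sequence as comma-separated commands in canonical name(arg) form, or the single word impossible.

arc(right, 3), spin(right), straight(2)

key: order matters: swapping arc(right, 3) and straight(2) lands elsewhere
from: x=3 y=-2 heading=W
1. arc(right, 3) → x=0 y=1 heading=N
2. spin(right) → x=0 y=1 heading=E
3. straight(2) → x=2 y=1 heading=E
no rival 3-sequence matches.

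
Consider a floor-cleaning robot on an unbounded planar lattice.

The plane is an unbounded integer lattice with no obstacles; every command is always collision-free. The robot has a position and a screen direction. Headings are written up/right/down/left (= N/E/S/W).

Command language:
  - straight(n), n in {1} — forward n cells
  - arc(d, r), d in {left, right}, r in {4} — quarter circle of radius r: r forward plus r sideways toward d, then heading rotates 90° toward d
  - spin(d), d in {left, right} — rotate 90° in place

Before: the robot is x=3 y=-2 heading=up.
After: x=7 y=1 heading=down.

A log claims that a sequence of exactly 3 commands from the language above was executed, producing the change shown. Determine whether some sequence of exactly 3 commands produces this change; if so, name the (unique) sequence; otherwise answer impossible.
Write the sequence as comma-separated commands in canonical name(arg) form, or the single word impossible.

key: order matters: swapping arc(right, 4) and straight(1) lands elsewhere
from: x=3 y=-2 heading=up
t=1 arc(right, 4) ⇒ x=7 y=2 heading=right
t=2 spin(right) ⇒ x=7 y=2 heading=down
t=3 straight(1) ⇒ x=7 y=1 heading=down
no rival 3-sequence matches.

arc(right, 4), spin(right), straight(1)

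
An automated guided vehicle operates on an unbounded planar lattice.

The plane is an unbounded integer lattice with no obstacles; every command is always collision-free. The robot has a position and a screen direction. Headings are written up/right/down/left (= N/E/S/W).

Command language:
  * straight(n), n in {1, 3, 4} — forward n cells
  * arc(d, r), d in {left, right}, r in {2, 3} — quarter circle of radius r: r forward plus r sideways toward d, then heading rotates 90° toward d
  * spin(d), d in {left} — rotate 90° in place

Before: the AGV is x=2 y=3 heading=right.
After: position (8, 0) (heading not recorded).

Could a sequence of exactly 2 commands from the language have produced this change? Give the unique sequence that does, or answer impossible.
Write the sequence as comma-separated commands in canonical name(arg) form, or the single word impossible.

key: running arc(right, 3) before straight(3) would end elsewhere — order is forced
initial: x=2 y=3 heading=right
step 1 (straight(3)): x=5 y=3 heading=right
step 2 (arc(right, 3)): x=8 y=0 heading=down
all 64 alternatives checked — unique.

straight(3), arc(right, 3)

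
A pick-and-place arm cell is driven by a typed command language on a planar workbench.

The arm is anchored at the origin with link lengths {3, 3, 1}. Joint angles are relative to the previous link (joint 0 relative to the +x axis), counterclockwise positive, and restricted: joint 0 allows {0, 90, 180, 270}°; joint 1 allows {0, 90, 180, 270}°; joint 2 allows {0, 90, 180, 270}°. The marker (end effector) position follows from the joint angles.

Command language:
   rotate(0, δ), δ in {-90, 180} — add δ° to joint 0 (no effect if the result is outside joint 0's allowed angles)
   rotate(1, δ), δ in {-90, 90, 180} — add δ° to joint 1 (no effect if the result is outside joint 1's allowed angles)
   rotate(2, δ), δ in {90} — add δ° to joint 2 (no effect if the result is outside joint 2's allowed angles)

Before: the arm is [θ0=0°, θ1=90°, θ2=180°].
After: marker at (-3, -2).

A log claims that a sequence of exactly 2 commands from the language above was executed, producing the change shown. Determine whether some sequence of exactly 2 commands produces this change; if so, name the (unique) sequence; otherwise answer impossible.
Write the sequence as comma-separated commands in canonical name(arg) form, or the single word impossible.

rotate(0, -90), rotate(0, -90)

begin: [θ0=0°, θ1=90°, θ2=180°]
step 1 (rotate(0, -90)): [θ0=270°, θ1=90°, θ2=180°]
step 2 (rotate(0, -90)): [θ0=180°, θ1=90°, θ2=180°]
no other 2-command option fits: unique.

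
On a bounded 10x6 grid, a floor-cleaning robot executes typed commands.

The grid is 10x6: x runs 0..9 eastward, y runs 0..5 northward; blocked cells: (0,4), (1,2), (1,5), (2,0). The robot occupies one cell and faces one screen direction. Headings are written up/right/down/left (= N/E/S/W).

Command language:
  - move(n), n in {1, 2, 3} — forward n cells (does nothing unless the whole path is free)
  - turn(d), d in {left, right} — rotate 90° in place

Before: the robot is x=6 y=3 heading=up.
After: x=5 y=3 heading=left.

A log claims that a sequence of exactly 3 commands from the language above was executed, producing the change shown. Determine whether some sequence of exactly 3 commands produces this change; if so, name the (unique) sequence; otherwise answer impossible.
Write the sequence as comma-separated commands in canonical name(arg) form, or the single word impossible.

key: move(3) would leave the grid, so it does nothing
begin: x=6 y=3 heading=up
step 1 (move(3)): x=6 y=3 heading=up
step 2 (turn(left)): x=6 y=3 heading=left
step 3 (move(1)): x=5 y=3 heading=left
all 125 alternatives checked — unique.

move(3), turn(left), move(1)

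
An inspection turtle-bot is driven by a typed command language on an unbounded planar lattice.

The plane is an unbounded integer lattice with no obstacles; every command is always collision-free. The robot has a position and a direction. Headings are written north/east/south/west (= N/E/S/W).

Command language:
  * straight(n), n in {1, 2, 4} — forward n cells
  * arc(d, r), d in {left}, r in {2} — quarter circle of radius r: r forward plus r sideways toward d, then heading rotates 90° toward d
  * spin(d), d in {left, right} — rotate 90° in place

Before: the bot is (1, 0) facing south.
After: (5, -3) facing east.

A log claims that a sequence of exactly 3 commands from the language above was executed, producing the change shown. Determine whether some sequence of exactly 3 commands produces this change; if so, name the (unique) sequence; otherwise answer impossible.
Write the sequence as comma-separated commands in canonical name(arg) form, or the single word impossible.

straight(1), arc(left, 2), straight(2)

key: running straight(2) before straight(1) would end elsewhere — order is forced
initial: (1, 0) facing south
[1] after straight(1): (1, -1) facing south
[2] after arc(left, 2): (3, -3) facing east
[3] after straight(2): (5, -3) facing east
all 216 alternatives checked — unique.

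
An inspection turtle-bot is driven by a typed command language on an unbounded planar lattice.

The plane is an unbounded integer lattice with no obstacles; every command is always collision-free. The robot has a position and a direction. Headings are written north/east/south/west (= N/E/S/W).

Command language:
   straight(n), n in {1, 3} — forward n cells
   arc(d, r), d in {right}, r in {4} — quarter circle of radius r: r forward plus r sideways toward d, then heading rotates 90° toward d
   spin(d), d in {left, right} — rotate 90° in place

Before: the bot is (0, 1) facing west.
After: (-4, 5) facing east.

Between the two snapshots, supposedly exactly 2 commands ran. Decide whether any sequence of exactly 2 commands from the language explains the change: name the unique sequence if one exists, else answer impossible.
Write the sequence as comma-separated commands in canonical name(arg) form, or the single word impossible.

key: position moved to (-4,5) AND the heading swung to E — translation plus rotation needed
t0: (0, 1) facing west
t=1 arc(right, 4) ⇒ (-4, 5) facing north
t=2 spin(right) ⇒ (-4, 5) facing east
all 25 alternatives checked — unique.

arc(right, 4), spin(right)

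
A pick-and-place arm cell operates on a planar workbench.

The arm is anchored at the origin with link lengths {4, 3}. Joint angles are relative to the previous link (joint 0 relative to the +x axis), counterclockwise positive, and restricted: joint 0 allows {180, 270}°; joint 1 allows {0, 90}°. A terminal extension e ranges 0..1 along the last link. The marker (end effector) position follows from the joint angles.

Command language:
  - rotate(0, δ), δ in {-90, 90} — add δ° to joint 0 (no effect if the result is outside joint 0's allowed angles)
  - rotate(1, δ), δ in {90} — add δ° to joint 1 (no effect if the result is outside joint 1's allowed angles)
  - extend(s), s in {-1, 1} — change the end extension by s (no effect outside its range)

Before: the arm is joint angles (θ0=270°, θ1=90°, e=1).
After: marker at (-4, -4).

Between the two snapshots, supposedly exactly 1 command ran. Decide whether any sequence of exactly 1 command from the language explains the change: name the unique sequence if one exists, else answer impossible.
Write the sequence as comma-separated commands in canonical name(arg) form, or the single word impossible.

initial: joint angles (θ0=270°, θ1=90°, e=1)
1. rotate(0, -90) → joint angles (θ0=180°, θ1=90°, e=1)
all 5 alternatives checked — unique.

rotate(0, -90)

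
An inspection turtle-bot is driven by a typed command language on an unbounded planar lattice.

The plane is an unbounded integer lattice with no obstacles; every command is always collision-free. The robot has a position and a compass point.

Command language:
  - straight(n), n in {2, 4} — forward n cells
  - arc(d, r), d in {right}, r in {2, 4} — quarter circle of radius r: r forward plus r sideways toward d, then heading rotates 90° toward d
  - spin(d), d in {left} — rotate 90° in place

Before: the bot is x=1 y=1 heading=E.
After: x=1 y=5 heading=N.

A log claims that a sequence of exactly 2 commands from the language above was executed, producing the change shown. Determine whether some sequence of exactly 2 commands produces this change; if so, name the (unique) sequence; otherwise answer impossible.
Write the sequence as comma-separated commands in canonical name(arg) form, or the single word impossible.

spin(left), straight(4)

key: order matters: swapping spin(left) and straight(4) lands elsewhere
start: x=1 y=1 heading=E
t=1 spin(left) ⇒ x=1 y=1 heading=N
t=2 straight(4) ⇒ x=1 y=5 heading=N
uniquely the one of 25 2-step routes that fits.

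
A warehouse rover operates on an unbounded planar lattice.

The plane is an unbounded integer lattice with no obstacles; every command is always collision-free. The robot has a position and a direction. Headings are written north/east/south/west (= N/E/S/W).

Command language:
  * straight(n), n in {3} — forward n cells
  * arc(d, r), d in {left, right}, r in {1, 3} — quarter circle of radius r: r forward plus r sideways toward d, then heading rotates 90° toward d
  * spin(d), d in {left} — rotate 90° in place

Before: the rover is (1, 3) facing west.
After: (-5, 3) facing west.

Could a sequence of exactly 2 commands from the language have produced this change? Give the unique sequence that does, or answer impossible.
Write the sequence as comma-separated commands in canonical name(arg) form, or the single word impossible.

straight(3), straight(3)

key: heading stays W — no command in the sequence turns
begin: (1, 3) facing west
t=1 straight(3) ⇒ (-2, 3) facing west
t=2 straight(3) ⇒ (-5, 3) facing west
no rival 2-sequence matches.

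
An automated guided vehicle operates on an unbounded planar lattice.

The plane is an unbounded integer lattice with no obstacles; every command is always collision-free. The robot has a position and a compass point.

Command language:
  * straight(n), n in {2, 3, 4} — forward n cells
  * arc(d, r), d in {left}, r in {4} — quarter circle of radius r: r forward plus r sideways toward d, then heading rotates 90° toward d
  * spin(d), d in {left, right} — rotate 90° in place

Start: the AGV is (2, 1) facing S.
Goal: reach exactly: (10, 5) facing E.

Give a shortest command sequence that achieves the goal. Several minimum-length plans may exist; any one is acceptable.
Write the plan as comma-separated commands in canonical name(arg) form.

arc(left, 4), arc(left, 4), straight(4), spin(right)

start: (2, 1) facing S
t=1 arc(left, 4) ⇒ (6, -3) facing E
t=2 arc(left, 4) ⇒ (10, 1) facing N
t=3 straight(4) ⇒ (10, 5) facing N
t=4 spin(right) ⇒ (10, 5) facing E
no 3-step plan works, so 4 is optimal.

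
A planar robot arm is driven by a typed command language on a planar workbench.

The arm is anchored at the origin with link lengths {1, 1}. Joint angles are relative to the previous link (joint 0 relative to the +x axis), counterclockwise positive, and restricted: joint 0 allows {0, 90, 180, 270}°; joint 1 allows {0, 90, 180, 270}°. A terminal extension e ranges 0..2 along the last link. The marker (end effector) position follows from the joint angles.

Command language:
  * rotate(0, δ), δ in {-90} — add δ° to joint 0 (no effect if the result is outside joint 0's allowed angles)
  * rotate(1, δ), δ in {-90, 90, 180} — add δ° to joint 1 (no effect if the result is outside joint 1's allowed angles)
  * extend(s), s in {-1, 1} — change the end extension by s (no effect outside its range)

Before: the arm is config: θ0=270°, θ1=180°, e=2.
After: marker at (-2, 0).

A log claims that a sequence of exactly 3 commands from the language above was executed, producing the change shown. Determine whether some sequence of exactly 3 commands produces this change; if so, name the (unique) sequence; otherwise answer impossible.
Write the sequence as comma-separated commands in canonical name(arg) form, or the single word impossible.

begin: config: θ0=270°, θ1=180°, e=2
[1] after rotate(0, -90): config: θ0=180°, θ1=180°, e=2
[2] after rotate(0, -90): config: θ0=90°, θ1=180°, e=2
[3] after rotate(0, -90): config: θ0=0°, θ1=180°, e=2
all 216 alternatives checked — unique.

rotate(0, -90), rotate(0, -90), rotate(0, -90)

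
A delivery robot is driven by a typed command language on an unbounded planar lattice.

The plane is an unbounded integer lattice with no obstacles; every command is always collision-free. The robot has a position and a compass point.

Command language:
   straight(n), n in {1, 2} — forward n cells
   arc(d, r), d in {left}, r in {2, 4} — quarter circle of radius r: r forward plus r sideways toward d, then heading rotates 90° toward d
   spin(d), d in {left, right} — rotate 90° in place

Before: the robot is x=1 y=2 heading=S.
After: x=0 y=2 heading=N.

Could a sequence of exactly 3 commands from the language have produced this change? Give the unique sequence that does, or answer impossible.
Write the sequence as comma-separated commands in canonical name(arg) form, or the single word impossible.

key: cell and facing (now N) both changed — the 3 commands mix motion and turning
start: x=1 y=2 heading=S
[1] after spin(right): x=1 y=2 heading=W
[2] after straight(1): x=0 y=2 heading=W
[3] after spin(right): x=0 y=2 heading=N
uniquely the one of 216 3-step routes that fits.

spin(right), straight(1), spin(right)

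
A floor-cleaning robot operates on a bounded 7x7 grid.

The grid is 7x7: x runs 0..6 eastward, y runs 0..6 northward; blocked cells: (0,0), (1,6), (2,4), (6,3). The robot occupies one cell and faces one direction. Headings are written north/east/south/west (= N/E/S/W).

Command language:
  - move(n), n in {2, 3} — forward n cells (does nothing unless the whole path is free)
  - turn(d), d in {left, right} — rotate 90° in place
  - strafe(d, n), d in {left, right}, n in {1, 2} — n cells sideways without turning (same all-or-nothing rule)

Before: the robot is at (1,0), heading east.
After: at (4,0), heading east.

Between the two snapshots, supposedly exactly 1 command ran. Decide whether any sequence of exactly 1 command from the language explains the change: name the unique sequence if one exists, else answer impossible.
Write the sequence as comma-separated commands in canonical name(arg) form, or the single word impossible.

key: heading stays E — the single command does not turn
begin: at (1,0), heading east
step 1 (move(3)): at (4,0), heading east
no other 1-command option fits: unique.

move(3)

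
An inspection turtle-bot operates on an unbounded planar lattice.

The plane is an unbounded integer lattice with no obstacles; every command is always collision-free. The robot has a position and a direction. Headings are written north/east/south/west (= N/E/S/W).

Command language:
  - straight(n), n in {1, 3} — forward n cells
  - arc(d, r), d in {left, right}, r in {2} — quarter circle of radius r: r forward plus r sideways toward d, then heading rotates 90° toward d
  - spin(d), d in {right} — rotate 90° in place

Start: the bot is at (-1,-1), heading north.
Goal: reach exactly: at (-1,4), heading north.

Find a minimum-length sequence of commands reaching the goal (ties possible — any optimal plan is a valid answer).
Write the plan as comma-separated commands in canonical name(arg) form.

straight(3), straight(1), straight(1)

initial: at (-1,-1), heading north
t=1 straight(3) ⇒ at (-1,2), heading north
t=2 straight(1) ⇒ at (-1,3), heading north
t=3 straight(1) ⇒ at (-1,4), heading north
no 2-step plan works, so 3 is optimal.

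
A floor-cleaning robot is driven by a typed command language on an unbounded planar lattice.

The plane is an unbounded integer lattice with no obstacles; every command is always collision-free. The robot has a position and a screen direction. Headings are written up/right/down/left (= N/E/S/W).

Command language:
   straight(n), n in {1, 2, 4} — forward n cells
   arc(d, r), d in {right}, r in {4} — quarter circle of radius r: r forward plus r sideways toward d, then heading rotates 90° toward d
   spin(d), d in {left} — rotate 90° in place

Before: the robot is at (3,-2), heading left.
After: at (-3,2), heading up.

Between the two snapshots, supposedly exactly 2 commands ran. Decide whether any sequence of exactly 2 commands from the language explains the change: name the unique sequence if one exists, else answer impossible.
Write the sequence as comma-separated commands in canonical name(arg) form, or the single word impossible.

straight(2), arc(right, 4)

key: position moved to (-3,2) AND the heading swung to N — translation plus rotation needed
start: at (3,-2), heading left
1. straight(2) → at (1,-2), heading left
2. arc(right, 4) → at (-3,2), heading up
no other 2-command option fits: unique.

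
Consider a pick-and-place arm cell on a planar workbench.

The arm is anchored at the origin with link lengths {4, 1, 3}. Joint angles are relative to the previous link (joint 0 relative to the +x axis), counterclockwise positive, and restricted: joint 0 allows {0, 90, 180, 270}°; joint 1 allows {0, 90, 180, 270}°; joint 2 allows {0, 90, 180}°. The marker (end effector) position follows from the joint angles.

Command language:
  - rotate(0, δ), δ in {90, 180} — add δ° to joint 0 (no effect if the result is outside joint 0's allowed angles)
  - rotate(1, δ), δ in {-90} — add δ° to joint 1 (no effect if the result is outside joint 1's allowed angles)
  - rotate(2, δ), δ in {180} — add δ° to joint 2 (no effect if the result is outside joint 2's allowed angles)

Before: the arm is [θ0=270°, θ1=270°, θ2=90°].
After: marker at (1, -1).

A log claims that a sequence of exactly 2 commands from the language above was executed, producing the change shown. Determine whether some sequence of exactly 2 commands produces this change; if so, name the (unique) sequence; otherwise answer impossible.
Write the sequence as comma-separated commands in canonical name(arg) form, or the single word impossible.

t0: [θ0=270°, θ1=270°, θ2=90°]
step 1 (rotate(1, -90)): [θ0=270°, θ1=180°, θ2=90°]
step 2 (rotate(1, -90)): [θ0=270°, θ1=90°, θ2=90°]
no rival 2-sequence matches.

rotate(1, -90), rotate(1, -90)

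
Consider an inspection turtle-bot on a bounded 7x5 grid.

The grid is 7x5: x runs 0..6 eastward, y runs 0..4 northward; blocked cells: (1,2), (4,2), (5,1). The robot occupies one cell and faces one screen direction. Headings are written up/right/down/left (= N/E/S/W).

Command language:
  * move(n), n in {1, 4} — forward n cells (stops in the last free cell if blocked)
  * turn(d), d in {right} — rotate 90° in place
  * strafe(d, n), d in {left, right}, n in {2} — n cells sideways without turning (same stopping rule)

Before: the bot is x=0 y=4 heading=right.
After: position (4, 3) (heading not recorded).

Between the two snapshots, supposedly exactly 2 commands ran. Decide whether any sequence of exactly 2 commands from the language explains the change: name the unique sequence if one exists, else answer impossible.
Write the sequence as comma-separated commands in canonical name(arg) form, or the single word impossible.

move(4), strafe(right, 2)

key: order matters: swapping move(4) and strafe(right, 2) lands elsewhere
initial: x=0 y=4 heading=right
[1] after move(4): x=4 y=4 heading=right
[2] after strafe(right, 2): x=4 y=3 heading=right
no other 2-command option fits: unique.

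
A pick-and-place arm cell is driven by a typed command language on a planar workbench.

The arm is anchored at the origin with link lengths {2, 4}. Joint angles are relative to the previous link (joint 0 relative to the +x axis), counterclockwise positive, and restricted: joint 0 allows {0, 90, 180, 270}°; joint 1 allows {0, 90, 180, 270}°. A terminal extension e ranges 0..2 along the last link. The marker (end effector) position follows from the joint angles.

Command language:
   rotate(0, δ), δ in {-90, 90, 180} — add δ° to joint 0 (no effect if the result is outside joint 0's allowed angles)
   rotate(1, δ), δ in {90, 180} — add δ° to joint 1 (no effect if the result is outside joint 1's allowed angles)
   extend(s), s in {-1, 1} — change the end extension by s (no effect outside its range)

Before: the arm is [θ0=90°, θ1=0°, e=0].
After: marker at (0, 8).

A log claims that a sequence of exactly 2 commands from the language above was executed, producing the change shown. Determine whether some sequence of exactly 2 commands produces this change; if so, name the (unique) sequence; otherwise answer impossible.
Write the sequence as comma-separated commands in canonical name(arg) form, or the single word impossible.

extend(1), extend(1)

from: [θ0=90°, θ1=0°, e=0]
1. extend(1) → [θ0=90°, θ1=0°, e=1]
2. extend(1) → [θ0=90°, θ1=0°, e=2]
no rival 2-sequence matches.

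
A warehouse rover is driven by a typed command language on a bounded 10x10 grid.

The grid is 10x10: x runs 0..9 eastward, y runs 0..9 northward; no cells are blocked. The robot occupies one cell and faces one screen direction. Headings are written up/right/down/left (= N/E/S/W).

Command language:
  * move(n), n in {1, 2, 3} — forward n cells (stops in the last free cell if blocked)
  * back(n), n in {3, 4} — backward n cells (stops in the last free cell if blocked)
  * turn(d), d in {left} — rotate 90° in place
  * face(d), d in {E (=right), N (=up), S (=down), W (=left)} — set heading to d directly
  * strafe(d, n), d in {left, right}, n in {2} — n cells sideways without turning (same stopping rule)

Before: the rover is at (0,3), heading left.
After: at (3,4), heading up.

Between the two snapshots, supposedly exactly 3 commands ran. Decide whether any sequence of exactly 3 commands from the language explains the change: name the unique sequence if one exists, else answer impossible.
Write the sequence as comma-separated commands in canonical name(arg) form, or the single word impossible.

back(3), face(N), move(1)

key: order matters: swapping back(3) and move(1) lands elsewhere
from: at (0,3), heading left
[1] after back(3): at (3,3), heading left
[2] after face(N): at (3,3), heading up
[3] after move(1): at (3,4), heading up
no rival 3-sequence matches.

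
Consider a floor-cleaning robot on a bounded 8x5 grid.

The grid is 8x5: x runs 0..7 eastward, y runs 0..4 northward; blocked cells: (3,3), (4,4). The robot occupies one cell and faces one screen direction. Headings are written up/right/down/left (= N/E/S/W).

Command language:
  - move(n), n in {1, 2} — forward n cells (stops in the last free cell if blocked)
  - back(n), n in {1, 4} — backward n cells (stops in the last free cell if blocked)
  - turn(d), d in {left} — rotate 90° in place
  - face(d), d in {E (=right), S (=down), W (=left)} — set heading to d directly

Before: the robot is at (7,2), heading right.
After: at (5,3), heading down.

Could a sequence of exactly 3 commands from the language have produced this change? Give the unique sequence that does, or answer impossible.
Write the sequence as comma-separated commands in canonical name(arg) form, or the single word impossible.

impossible

no 3-step route produces this change.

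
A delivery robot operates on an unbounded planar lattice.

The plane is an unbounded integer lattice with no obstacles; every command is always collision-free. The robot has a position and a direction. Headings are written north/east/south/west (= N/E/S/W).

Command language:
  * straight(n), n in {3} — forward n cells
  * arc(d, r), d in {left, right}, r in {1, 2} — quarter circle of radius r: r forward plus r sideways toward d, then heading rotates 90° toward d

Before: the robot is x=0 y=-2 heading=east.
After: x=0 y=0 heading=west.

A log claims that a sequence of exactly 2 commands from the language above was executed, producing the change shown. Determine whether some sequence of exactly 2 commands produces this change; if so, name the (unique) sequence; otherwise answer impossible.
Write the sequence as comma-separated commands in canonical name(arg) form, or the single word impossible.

arc(left, 1), arc(left, 1)

key: position moved to (0,0) AND the heading swung to W — translation plus rotation needed
from: x=0 y=-2 heading=east
step 1 (arc(left, 1)): x=1 y=-1 heading=north
step 2 (arc(left, 1)): x=0 y=0 heading=west
no other 2-command option fits: unique.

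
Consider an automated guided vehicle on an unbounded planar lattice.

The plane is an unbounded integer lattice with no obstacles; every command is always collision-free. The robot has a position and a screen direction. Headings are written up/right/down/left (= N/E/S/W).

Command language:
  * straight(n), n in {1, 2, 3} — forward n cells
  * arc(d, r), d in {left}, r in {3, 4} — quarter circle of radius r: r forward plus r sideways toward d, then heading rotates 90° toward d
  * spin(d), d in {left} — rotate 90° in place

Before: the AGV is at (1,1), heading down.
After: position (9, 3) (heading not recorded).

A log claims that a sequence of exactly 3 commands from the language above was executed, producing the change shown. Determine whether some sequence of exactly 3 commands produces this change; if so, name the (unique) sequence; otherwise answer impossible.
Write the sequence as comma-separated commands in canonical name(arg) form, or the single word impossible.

key: order matters: swapping arc(left, 4) and straight(2) lands elsewhere
from: at (1,1), heading down
step 1 (arc(left, 4)): at (5,-3), heading right
step 2 (arc(left, 4)): at (9,1), heading up
step 3 (straight(2)): at (9,3), heading up
no other 3-command option fits: unique.

arc(left, 4), arc(left, 4), straight(2)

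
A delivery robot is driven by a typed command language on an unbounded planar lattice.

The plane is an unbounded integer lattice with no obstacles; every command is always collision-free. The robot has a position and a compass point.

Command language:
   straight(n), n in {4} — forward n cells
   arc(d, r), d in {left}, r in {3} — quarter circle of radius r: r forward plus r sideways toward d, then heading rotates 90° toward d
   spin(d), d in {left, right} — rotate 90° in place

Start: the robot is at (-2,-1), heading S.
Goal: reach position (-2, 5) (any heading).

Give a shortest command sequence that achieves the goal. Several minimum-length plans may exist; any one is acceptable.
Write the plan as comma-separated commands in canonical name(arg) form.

spin(left), arc(left, 3), arc(left, 3)

begin: at (-2,-1), heading S
[1] after spin(left): at (-2,-1), heading E
[2] after arc(left, 3): at (1,2), heading N
[3] after arc(left, 3): at (-2,5), heading W
no 2-step plan works, so 3 is optimal.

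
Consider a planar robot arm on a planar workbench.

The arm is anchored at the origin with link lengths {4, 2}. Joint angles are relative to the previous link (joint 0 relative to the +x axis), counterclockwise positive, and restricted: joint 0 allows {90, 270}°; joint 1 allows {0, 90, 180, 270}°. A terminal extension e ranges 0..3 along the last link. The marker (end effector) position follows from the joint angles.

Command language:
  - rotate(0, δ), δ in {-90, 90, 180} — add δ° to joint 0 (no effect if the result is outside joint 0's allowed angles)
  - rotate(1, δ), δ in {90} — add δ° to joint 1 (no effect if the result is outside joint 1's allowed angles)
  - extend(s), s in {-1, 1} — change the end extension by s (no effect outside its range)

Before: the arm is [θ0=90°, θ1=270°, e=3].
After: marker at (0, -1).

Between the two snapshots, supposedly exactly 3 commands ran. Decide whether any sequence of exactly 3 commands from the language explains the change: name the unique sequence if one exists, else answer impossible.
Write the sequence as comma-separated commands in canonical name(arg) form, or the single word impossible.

from: [θ0=90°, θ1=270°, e=3]
1. rotate(1, 90) → [θ0=90°, θ1=0°, e=3]
2. rotate(1, 90) → [θ0=90°, θ1=90°, e=3]
3. rotate(1, 90) → [θ0=90°, θ1=180°, e=3]
all 216 alternatives checked — unique.

rotate(1, 90), rotate(1, 90), rotate(1, 90)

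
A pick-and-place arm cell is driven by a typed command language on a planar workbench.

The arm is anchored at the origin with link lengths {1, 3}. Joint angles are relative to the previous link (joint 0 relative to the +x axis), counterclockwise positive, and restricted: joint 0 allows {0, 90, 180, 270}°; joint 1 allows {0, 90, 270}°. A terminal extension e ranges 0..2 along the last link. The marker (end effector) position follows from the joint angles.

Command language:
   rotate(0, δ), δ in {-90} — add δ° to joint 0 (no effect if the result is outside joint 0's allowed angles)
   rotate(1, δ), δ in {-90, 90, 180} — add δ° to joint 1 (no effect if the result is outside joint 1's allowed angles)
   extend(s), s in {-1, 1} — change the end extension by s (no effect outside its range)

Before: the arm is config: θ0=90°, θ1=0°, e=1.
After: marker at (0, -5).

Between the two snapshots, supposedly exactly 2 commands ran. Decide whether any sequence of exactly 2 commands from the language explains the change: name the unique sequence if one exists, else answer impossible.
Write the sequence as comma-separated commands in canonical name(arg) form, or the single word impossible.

rotate(0, -90), rotate(0, -90)

t0: config: θ0=90°, θ1=0°, e=1
1. rotate(0, -90) → config: θ0=0°, θ1=0°, e=1
2. rotate(0, -90) → config: θ0=270°, θ1=0°, e=1
all 36 alternatives checked — unique.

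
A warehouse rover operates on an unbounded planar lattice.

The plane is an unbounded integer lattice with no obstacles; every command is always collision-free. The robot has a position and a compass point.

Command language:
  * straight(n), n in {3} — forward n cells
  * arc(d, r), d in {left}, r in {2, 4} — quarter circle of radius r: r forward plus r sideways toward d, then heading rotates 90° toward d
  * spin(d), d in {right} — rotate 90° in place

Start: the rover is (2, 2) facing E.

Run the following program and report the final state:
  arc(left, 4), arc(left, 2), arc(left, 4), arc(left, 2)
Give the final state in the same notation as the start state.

(2, 2) facing E

from: (2, 2) facing E
step 1 (arc(left, 4)): (6, 6) facing N
step 2 (arc(left, 2)): (4, 8) facing W
step 3 (arc(left, 4)): (0, 4) facing S
step 4 (arc(left, 2)): (2, 2) facing E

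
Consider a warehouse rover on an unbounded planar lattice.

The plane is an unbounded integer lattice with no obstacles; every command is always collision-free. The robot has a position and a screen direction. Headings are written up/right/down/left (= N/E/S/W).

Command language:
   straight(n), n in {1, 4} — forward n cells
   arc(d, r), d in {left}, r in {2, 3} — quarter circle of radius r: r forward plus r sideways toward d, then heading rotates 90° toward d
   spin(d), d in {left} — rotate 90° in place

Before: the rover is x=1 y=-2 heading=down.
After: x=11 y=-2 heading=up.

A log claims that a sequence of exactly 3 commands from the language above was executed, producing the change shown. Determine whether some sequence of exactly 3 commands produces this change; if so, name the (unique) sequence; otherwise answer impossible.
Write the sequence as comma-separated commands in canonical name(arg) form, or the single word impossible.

arc(left, 3), straight(4), arc(left, 3)

key: cell and facing (now N) both changed — the 3 commands mix motion and turning
from: x=1 y=-2 heading=down
t=1 arc(left, 3) ⇒ x=4 y=-5 heading=right
t=2 straight(4) ⇒ x=8 y=-5 heading=right
t=3 arc(left, 3) ⇒ x=11 y=-2 heading=up
no other 3-command option fits: unique.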